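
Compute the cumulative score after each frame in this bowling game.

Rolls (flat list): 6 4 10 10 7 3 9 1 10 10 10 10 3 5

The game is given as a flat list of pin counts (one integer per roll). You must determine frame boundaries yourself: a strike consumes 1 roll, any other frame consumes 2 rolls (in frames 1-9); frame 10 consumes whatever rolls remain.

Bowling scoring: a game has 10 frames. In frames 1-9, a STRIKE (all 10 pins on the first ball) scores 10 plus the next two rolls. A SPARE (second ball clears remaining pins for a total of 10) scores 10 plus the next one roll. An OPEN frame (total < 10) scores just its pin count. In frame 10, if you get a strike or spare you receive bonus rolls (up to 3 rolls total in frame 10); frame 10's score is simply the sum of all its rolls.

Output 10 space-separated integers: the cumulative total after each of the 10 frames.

Frame 1: SPARE (6+4=10). 10 + next roll (10) = 20. Cumulative: 20
Frame 2: STRIKE. 10 + next two rolls (10+7) = 27. Cumulative: 47
Frame 3: STRIKE. 10 + next two rolls (7+3) = 20. Cumulative: 67
Frame 4: SPARE (7+3=10). 10 + next roll (9) = 19. Cumulative: 86
Frame 5: SPARE (9+1=10). 10 + next roll (10) = 20. Cumulative: 106
Frame 6: STRIKE. 10 + next two rolls (10+10) = 30. Cumulative: 136
Frame 7: STRIKE. 10 + next two rolls (10+10) = 30. Cumulative: 166
Frame 8: STRIKE. 10 + next two rolls (10+3) = 23. Cumulative: 189
Frame 9: STRIKE. 10 + next two rolls (3+5) = 18. Cumulative: 207
Frame 10: OPEN. Sum of all frame-10 rolls (3+5) = 8. Cumulative: 215

Answer: 20 47 67 86 106 136 166 189 207 215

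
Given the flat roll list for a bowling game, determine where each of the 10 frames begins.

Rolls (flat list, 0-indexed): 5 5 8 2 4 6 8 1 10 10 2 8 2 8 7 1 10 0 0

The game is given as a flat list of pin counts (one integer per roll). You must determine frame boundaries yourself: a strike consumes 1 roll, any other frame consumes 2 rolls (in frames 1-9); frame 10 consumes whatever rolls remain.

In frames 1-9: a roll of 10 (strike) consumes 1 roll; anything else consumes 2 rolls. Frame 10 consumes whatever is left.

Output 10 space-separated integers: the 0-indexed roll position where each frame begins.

Answer: 0 2 4 6 8 9 10 12 14 16

Derivation:
Frame 1 starts at roll index 0: rolls=5,5 (sum=10), consumes 2 rolls
Frame 2 starts at roll index 2: rolls=8,2 (sum=10), consumes 2 rolls
Frame 3 starts at roll index 4: rolls=4,6 (sum=10), consumes 2 rolls
Frame 4 starts at roll index 6: rolls=8,1 (sum=9), consumes 2 rolls
Frame 5 starts at roll index 8: roll=10 (strike), consumes 1 roll
Frame 6 starts at roll index 9: roll=10 (strike), consumes 1 roll
Frame 7 starts at roll index 10: rolls=2,8 (sum=10), consumes 2 rolls
Frame 8 starts at roll index 12: rolls=2,8 (sum=10), consumes 2 rolls
Frame 9 starts at roll index 14: rolls=7,1 (sum=8), consumes 2 rolls
Frame 10 starts at roll index 16: 3 remaining rolls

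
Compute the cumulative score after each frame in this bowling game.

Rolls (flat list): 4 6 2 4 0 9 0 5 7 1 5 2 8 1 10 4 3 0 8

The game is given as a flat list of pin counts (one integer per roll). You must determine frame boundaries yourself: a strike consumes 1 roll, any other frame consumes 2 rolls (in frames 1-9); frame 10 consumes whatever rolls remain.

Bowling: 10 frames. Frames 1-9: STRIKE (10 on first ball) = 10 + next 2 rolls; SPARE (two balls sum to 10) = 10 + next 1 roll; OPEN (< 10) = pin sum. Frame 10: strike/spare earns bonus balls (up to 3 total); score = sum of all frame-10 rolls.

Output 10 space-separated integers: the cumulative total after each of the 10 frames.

Answer: 12 18 27 32 40 47 56 73 80 88

Derivation:
Frame 1: SPARE (4+6=10). 10 + next roll (2) = 12. Cumulative: 12
Frame 2: OPEN (2+4=6). Cumulative: 18
Frame 3: OPEN (0+9=9). Cumulative: 27
Frame 4: OPEN (0+5=5). Cumulative: 32
Frame 5: OPEN (7+1=8). Cumulative: 40
Frame 6: OPEN (5+2=7). Cumulative: 47
Frame 7: OPEN (8+1=9). Cumulative: 56
Frame 8: STRIKE. 10 + next two rolls (4+3) = 17. Cumulative: 73
Frame 9: OPEN (4+3=7). Cumulative: 80
Frame 10: OPEN. Sum of all frame-10 rolls (0+8) = 8. Cumulative: 88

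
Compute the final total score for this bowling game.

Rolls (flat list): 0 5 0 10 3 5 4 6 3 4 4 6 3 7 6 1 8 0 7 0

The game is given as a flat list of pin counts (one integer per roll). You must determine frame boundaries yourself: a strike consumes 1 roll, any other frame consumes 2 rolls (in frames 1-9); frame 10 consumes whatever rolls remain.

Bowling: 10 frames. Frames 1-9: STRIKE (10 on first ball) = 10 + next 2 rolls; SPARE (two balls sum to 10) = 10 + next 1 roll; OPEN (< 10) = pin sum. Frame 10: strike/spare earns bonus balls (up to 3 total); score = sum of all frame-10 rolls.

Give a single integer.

Answer: 97

Derivation:
Frame 1: OPEN (0+5=5). Cumulative: 5
Frame 2: SPARE (0+10=10). 10 + next roll (3) = 13. Cumulative: 18
Frame 3: OPEN (3+5=8). Cumulative: 26
Frame 4: SPARE (4+6=10). 10 + next roll (3) = 13. Cumulative: 39
Frame 5: OPEN (3+4=7). Cumulative: 46
Frame 6: SPARE (4+6=10). 10 + next roll (3) = 13. Cumulative: 59
Frame 7: SPARE (3+7=10). 10 + next roll (6) = 16. Cumulative: 75
Frame 8: OPEN (6+1=7). Cumulative: 82
Frame 9: OPEN (8+0=8). Cumulative: 90
Frame 10: OPEN. Sum of all frame-10 rolls (7+0) = 7. Cumulative: 97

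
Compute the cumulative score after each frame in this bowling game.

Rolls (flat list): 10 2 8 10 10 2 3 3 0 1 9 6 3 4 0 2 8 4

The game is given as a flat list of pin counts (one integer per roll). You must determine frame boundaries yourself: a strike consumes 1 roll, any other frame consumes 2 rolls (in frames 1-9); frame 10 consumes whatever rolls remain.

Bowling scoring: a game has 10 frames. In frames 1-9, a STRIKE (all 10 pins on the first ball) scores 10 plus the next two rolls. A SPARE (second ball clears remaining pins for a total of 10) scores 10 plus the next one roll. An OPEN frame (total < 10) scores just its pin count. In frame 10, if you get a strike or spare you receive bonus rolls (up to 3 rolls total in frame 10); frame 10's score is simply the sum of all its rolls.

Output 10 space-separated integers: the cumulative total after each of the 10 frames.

Answer: 20 40 62 77 82 85 101 110 114 128

Derivation:
Frame 1: STRIKE. 10 + next two rolls (2+8) = 20. Cumulative: 20
Frame 2: SPARE (2+8=10). 10 + next roll (10) = 20. Cumulative: 40
Frame 3: STRIKE. 10 + next two rolls (10+2) = 22. Cumulative: 62
Frame 4: STRIKE. 10 + next two rolls (2+3) = 15. Cumulative: 77
Frame 5: OPEN (2+3=5). Cumulative: 82
Frame 6: OPEN (3+0=3). Cumulative: 85
Frame 7: SPARE (1+9=10). 10 + next roll (6) = 16. Cumulative: 101
Frame 8: OPEN (6+3=9). Cumulative: 110
Frame 9: OPEN (4+0=4). Cumulative: 114
Frame 10: SPARE. Sum of all frame-10 rolls (2+8+4) = 14. Cumulative: 128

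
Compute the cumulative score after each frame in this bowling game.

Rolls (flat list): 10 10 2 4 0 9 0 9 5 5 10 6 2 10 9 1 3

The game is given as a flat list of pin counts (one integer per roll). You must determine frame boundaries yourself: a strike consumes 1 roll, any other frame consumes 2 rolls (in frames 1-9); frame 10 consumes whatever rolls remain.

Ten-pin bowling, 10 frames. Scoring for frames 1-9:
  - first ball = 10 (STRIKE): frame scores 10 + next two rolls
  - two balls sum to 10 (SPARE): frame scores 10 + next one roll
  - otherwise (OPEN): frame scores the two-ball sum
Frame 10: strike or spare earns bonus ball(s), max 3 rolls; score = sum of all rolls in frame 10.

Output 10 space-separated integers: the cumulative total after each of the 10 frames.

Answer: 22 38 44 53 62 82 100 108 128 141

Derivation:
Frame 1: STRIKE. 10 + next two rolls (10+2) = 22. Cumulative: 22
Frame 2: STRIKE. 10 + next two rolls (2+4) = 16. Cumulative: 38
Frame 3: OPEN (2+4=6). Cumulative: 44
Frame 4: OPEN (0+9=9). Cumulative: 53
Frame 5: OPEN (0+9=9). Cumulative: 62
Frame 6: SPARE (5+5=10). 10 + next roll (10) = 20. Cumulative: 82
Frame 7: STRIKE. 10 + next two rolls (6+2) = 18. Cumulative: 100
Frame 8: OPEN (6+2=8). Cumulative: 108
Frame 9: STRIKE. 10 + next two rolls (9+1) = 20. Cumulative: 128
Frame 10: SPARE. Sum of all frame-10 rolls (9+1+3) = 13. Cumulative: 141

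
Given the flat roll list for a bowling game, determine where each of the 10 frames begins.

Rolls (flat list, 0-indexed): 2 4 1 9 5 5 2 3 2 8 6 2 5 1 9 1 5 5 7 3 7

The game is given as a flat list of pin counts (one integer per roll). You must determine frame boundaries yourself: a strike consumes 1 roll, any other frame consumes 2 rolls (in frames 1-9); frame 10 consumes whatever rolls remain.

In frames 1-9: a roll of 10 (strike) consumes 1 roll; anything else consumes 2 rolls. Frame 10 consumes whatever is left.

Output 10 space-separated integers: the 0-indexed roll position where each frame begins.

Frame 1 starts at roll index 0: rolls=2,4 (sum=6), consumes 2 rolls
Frame 2 starts at roll index 2: rolls=1,9 (sum=10), consumes 2 rolls
Frame 3 starts at roll index 4: rolls=5,5 (sum=10), consumes 2 rolls
Frame 4 starts at roll index 6: rolls=2,3 (sum=5), consumes 2 rolls
Frame 5 starts at roll index 8: rolls=2,8 (sum=10), consumes 2 rolls
Frame 6 starts at roll index 10: rolls=6,2 (sum=8), consumes 2 rolls
Frame 7 starts at roll index 12: rolls=5,1 (sum=6), consumes 2 rolls
Frame 8 starts at roll index 14: rolls=9,1 (sum=10), consumes 2 rolls
Frame 9 starts at roll index 16: rolls=5,5 (sum=10), consumes 2 rolls
Frame 10 starts at roll index 18: 3 remaining rolls

Answer: 0 2 4 6 8 10 12 14 16 18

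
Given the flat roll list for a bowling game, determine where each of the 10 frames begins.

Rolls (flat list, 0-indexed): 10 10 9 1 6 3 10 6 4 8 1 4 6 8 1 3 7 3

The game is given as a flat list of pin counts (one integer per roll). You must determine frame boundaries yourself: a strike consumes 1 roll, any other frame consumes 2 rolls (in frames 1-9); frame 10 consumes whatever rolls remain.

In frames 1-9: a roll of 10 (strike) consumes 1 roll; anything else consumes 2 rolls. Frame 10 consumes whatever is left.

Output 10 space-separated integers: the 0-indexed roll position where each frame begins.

Frame 1 starts at roll index 0: roll=10 (strike), consumes 1 roll
Frame 2 starts at roll index 1: roll=10 (strike), consumes 1 roll
Frame 3 starts at roll index 2: rolls=9,1 (sum=10), consumes 2 rolls
Frame 4 starts at roll index 4: rolls=6,3 (sum=9), consumes 2 rolls
Frame 5 starts at roll index 6: roll=10 (strike), consumes 1 roll
Frame 6 starts at roll index 7: rolls=6,4 (sum=10), consumes 2 rolls
Frame 7 starts at roll index 9: rolls=8,1 (sum=9), consumes 2 rolls
Frame 8 starts at roll index 11: rolls=4,6 (sum=10), consumes 2 rolls
Frame 9 starts at roll index 13: rolls=8,1 (sum=9), consumes 2 rolls
Frame 10 starts at roll index 15: 3 remaining rolls

Answer: 0 1 2 4 6 7 9 11 13 15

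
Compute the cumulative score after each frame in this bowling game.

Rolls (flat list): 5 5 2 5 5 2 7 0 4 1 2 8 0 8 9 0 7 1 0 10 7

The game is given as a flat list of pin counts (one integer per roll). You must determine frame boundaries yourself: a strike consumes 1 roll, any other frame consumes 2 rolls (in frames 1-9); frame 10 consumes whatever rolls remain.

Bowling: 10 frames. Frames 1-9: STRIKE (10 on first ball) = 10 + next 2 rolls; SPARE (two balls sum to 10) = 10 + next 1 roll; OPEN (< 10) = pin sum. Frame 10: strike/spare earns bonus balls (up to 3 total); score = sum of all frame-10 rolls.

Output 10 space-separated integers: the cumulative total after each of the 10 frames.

Frame 1: SPARE (5+5=10). 10 + next roll (2) = 12. Cumulative: 12
Frame 2: OPEN (2+5=7). Cumulative: 19
Frame 3: OPEN (5+2=7). Cumulative: 26
Frame 4: OPEN (7+0=7). Cumulative: 33
Frame 5: OPEN (4+1=5). Cumulative: 38
Frame 6: SPARE (2+8=10). 10 + next roll (0) = 10. Cumulative: 48
Frame 7: OPEN (0+8=8). Cumulative: 56
Frame 8: OPEN (9+0=9). Cumulative: 65
Frame 9: OPEN (7+1=8). Cumulative: 73
Frame 10: SPARE. Sum of all frame-10 rolls (0+10+7) = 17. Cumulative: 90

Answer: 12 19 26 33 38 48 56 65 73 90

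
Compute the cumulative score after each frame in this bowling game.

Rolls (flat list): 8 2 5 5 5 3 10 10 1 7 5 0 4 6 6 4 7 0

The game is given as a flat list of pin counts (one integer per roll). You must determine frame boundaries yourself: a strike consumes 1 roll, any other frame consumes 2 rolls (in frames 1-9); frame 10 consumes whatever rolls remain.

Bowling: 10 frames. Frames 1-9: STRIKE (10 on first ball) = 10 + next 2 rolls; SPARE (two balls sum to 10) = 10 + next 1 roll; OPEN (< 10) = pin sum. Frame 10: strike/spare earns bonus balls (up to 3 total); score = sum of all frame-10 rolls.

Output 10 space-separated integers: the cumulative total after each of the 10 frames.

Answer: 15 30 38 59 77 85 90 106 123 130

Derivation:
Frame 1: SPARE (8+2=10). 10 + next roll (5) = 15. Cumulative: 15
Frame 2: SPARE (5+5=10). 10 + next roll (5) = 15. Cumulative: 30
Frame 3: OPEN (5+3=8). Cumulative: 38
Frame 4: STRIKE. 10 + next two rolls (10+1) = 21. Cumulative: 59
Frame 5: STRIKE. 10 + next two rolls (1+7) = 18. Cumulative: 77
Frame 6: OPEN (1+7=8). Cumulative: 85
Frame 7: OPEN (5+0=5). Cumulative: 90
Frame 8: SPARE (4+6=10). 10 + next roll (6) = 16. Cumulative: 106
Frame 9: SPARE (6+4=10). 10 + next roll (7) = 17. Cumulative: 123
Frame 10: OPEN. Sum of all frame-10 rolls (7+0) = 7. Cumulative: 130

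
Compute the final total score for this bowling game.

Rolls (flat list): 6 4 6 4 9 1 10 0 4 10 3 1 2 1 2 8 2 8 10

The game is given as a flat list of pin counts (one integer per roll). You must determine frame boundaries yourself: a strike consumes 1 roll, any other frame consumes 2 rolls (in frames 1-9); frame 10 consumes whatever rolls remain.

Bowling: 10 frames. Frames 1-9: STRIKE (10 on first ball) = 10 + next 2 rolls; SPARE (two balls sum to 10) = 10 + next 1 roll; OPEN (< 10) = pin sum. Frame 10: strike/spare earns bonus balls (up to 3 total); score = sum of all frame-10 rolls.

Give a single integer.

Frame 1: SPARE (6+4=10). 10 + next roll (6) = 16. Cumulative: 16
Frame 2: SPARE (6+4=10). 10 + next roll (9) = 19. Cumulative: 35
Frame 3: SPARE (9+1=10). 10 + next roll (10) = 20. Cumulative: 55
Frame 4: STRIKE. 10 + next two rolls (0+4) = 14. Cumulative: 69
Frame 5: OPEN (0+4=4). Cumulative: 73
Frame 6: STRIKE. 10 + next two rolls (3+1) = 14. Cumulative: 87
Frame 7: OPEN (3+1=4). Cumulative: 91
Frame 8: OPEN (2+1=3). Cumulative: 94
Frame 9: SPARE (2+8=10). 10 + next roll (2) = 12. Cumulative: 106
Frame 10: SPARE. Sum of all frame-10 rolls (2+8+10) = 20. Cumulative: 126

Answer: 126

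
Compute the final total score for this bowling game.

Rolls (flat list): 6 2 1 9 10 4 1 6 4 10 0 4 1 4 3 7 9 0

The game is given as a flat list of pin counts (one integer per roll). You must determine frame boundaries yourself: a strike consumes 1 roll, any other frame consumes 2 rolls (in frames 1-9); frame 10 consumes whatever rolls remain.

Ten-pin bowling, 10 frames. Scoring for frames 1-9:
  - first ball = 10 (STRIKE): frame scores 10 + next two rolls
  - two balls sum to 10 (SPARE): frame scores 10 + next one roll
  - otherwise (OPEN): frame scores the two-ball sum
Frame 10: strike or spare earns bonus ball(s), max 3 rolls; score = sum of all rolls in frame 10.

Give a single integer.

Frame 1: OPEN (6+2=8). Cumulative: 8
Frame 2: SPARE (1+9=10). 10 + next roll (10) = 20. Cumulative: 28
Frame 3: STRIKE. 10 + next two rolls (4+1) = 15. Cumulative: 43
Frame 4: OPEN (4+1=5). Cumulative: 48
Frame 5: SPARE (6+4=10). 10 + next roll (10) = 20. Cumulative: 68
Frame 6: STRIKE. 10 + next two rolls (0+4) = 14. Cumulative: 82
Frame 7: OPEN (0+4=4). Cumulative: 86
Frame 8: OPEN (1+4=5). Cumulative: 91
Frame 9: SPARE (3+7=10). 10 + next roll (9) = 19. Cumulative: 110
Frame 10: OPEN. Sum of all frame-10 rolls (9+0) = 9. Cumulative: 119

Answer: 119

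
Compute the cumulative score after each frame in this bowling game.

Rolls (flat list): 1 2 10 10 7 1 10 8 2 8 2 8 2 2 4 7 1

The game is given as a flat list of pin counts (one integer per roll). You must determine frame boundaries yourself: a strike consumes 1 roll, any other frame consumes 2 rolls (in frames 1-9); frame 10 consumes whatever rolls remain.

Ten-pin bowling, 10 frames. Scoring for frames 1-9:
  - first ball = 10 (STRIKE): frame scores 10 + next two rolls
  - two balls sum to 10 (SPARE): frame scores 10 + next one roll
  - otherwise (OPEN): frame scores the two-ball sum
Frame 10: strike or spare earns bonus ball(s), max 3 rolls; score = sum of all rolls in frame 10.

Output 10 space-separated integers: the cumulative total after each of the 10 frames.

Answer: 3 30 48 56 76 94 112 124 130 138

Derivation:
Frame 1: OPEN (1+2=3). Cumulative: 3
Frame 2: STRIKE. 10 + next two rolls (10+7) = 27. Cumulative: 30
Frame 3: STRIKE. 10 + next two rolls (7+1) = 18. Cumulative: 48
Frame 4: OPEN (7+1=8). Cumulative: 56
Frame 5: STRIKE. 10 + next two rolls (8+2) = 20. Cumulative: 76
Frame 6: SPARE (8+2=10). 10 + next roll (8) = 18. Cumulative: 94
Frame 7: SPARE (8+2=10). 10 + next roll (8) = 18. Cumulative: 112
Frame 8: SPARE (8+2=10). 10 + next roll (2) = 12. Cumulative: 124
Frame 9: OPEN (2+4=6). Cumulative: 130
Frame 10: OPEN. Sum of all frame-10 rolls (7+1) = 8. Cumulative: 138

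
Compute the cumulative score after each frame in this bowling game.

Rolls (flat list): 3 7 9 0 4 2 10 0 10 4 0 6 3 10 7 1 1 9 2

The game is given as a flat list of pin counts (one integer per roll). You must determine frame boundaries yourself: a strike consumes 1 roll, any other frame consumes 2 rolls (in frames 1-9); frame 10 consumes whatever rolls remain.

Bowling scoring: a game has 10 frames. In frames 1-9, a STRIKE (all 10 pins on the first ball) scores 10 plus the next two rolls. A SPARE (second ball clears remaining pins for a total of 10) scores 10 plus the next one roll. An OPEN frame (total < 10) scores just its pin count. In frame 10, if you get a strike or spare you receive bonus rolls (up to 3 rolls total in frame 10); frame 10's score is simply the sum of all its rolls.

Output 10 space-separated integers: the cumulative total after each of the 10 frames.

Answer: 19 28 34 54 68 72 81 99 107 119

Derivation:
Frame 1: SPARE (3+7=10). 10 + next roll (9) = 19. Cumulative: 19
Frame 2: OPEN (9+0=9). Cumulative: 28
Frame 3: OPEN (4+2=6). Cumulative: 34
Frame 4: STRIKE. 10 + next two rolls (0+10) = 20. Cumulative: 54
Frame 5: SPARE (0+10=10). 10 + next roll (4) = 14. Cumulative: 68
Frame 6: OPEN (4+0=4). Cumulative: 72
Frame 7: OPEN (6+3=9). Cumulative: 81
Frame 8: STRIKE. 10 + next two rolls (7+1) = 18. Cumulative: 99
Frame 9: OPEN (7+1=8). Cumulative: 107
Frame 10: SPARE. Sum of all frame-10 rolls (1+9+2) = 12. Cumulative: 119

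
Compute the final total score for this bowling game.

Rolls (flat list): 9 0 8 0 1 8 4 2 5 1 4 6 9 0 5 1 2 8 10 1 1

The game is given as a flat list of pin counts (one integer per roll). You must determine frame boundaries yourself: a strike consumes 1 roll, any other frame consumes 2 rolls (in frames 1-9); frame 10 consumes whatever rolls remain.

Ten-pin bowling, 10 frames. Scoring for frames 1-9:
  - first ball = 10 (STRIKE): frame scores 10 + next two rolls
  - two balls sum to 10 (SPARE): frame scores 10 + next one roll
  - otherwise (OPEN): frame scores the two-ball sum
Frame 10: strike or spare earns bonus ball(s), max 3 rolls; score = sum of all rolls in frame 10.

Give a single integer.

Frame 1: OPEN (9+0=9). Cumulative: 9
Frame 2: OPEN (8+0=8). Cumulative: 17
Frame 3: OPEN (1+8=9). Cumulative: 26
Frame 4: OPEN (4+2=6). Cumulative: 32
Frame 5: OPEN (5+1=6). Cumulative: 38
Frame 6: SPARE (4+6=10). 10 + next roll (9) = 19. Cumulative: 57
Frame 7: OPEN (9+0=9). Cumulative: 66
Frame 8: OPEN (5+1=6). Cumulative: 72
Frame 9: SPARE (2+8=10). 10 + next roll (10) = 20. Cumulative: 92
Frame 10: STRIKE. Sum of all frame-10 rolls (10+1+1) = 12. Cumulative: 104

Answer: 104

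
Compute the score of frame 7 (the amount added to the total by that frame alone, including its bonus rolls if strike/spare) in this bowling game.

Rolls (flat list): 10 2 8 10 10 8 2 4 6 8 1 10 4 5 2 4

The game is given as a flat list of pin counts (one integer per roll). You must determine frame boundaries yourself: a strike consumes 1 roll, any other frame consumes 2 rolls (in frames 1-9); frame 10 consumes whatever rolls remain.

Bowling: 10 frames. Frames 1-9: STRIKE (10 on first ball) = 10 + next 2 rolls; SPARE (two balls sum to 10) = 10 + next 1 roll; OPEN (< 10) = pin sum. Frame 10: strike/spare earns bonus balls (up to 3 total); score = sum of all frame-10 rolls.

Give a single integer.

Frame 1: STRIKE. 10 + next two rolls (2+8) = 20. Cumulative: 20
Frame 2: SPARE (2+8=10). 10 + next roll (10) = 20. Cumulative: 40
Frame 3: STRIKE. 10 + next two rolls (10+8) = 28. Cumulative: 68
Frame 4: STRIKE. 10 + next two rolls (8+2) = 20. Cumulative: 88
Frame 5: SPARE (8+2=10). 10 + next roll (4) = 14. Cumulative: 102
Frame 6: SPARE (4+6=10). 10 + next roll (8) = 18. Cumulative: 120
Frame 7: OPEN (8+1=9). Cumulative: 129
Frame 8: STRIKE. 10 + next two rolls (4+5) = 19. Cumulative: 148
Frame 9: OPEN (4+5=9). Cumulative: 157

Answer: 9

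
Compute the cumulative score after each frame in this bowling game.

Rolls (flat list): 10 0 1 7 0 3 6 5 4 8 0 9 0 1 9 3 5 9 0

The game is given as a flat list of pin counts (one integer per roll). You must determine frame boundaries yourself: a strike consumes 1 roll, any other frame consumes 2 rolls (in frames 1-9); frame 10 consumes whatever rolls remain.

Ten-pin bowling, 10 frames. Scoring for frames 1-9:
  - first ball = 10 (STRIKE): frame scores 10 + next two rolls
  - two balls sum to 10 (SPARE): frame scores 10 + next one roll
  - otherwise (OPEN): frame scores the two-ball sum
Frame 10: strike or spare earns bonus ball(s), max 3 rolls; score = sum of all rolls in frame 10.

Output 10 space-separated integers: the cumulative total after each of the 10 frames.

Frame 1: STRIKE. 10 + next two rolls (0+1) = 11. Cumulative: 11
Frame 2: OPEN (0+1=1). Cumulative: 12
Frame 3: OPEN (7+0=7). Cumulative: 19
Frame 4: OPEN (3+6=9). Cumulative: 28
Frame 5: OPEN (5+4=9). Cumulative: 37
Frame 6: OPEN (8+0=8). Cumulative: 45
Frame 7: OPEN (9+0=9). Cumulative: 54
Frame 8: SPARE (1+9=10). 10 + next roll (3) = 13. Cumulative: 67
Frame 9: OPEN (3+5=8). Cumulative: 75
Frame 10: OPEN. Sum of all frame-10 rolls (9+0) = 9. Cumulative: 84

Answer: 11 12 19 28 37 45 54 67 75 84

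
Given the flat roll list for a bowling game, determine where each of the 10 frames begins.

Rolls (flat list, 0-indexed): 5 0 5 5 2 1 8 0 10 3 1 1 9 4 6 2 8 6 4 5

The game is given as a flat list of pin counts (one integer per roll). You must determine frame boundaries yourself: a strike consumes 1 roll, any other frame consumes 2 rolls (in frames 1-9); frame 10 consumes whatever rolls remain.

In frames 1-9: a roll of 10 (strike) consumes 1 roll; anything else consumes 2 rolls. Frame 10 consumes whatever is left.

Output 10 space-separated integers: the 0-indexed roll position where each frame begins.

Answer: 0 2 4 6 8 9 11 13 15 17

Derivation:
Frame 1 starts at roll index 0: rolls=5,0 (sum=5), consumes 2 rolls
Frame 2 starts at roll index 2: rolls=5,5 (sum=10), consumes 2 rolls
Frame 3 starts at roll index 4: rolls=2,1 (sum=3), consumes 2 rolls
Frame 4 starts at roll index 6: rolls=8,0 (sum=8), consumes 2 rolls
Frame 5 starts at roll index 8: roll=10 (strike), consumes 1 roll
Frame 6 starts at roll index 9: rolls=3,1 (sum=4), consumes 2 rolls
Frame 7 starts at roll index 11: rolls=1,9 (sum=10), consumes 2 rolls
Frame 8 starts at roll index 13: rolls=4,6 (sum=10), consumes 2 rolls
Frame 9 starts at roll index 15: rolls=2,8 (sum=10), consumes 2 rolls
Frame 10 starts at roll index 17: 3 remaining rolls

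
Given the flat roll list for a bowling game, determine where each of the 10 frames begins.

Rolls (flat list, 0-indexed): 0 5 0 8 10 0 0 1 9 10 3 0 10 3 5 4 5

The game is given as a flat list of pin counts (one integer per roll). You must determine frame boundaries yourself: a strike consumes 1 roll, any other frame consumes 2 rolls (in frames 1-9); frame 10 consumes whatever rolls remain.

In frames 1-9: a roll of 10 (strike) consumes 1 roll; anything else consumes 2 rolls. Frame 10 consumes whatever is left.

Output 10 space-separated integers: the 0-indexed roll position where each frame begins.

Frame 1 starts at roll index 0: rolls=0,5 (sum=5), consumes 2 rolls
Frame 2 starts at roll index 2: rolls=0,8 (sum=8), consumes 2 rolls
Frame 3 starts at roll index 4: roll=10 (strike), consumes 1 roll
Frame 4 starts at roll index 5: rolls=0,0 (sum=0), consumes 2 rolls
Frame 5 starts at roll index 7: rolls=1,9 (sum=10), consumes 2 rolls
Frame 6 starts at roll index 9: roll=10 (strike), consumes 1 roll
Frame 7 starts at roll index 10: rolls=3,0 (sum=3), consumes 2 rolls
Frame 8 starts at roll index 12: roll=10 (strike), consumes 1 roll
Frame 9 starts at roll index 13: rolls=3,5 (sum=8), consumes 2 rolls
Frame 10 starts at roll index 15: 2 remaining rolls

Answer: 0 2 4 5 7 9 10 12 13 15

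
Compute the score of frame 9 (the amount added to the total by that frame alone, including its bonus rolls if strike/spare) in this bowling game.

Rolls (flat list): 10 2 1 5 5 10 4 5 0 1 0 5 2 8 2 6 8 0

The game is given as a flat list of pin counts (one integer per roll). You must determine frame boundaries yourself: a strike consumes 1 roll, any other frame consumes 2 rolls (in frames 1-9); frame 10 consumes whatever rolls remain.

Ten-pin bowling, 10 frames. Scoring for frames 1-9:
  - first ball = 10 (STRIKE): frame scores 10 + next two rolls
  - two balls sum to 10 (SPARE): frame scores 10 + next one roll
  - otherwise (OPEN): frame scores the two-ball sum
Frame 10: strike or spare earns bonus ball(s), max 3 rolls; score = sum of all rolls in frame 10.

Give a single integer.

Frame 1: STRIKE. 10 + next two rolls (2+1) = 13. Cumulative: 13
Frame 2: OPEN (2+1=3). Cumulative: 16
Frame 3: SPARE (5+5=10). 10 + next roll (10) = 20. Cumulative: 36
Frame 4: STRIKE. 10 + next two rolls (4+5) = 19. Cumulative: 55
Frame 5: OPEN (4+5=9). Cumulative: 64
Frame 6: OPEN (0+1=1). Cumulative: 65
Frame 7: OPEN (0+5=5). Cumulative: 70
Frame 8: SPARE (2+8=10). 10 + next roll (2) = 12. Cumulative: 82
Frame 9: OPEN (2+6=8). Cumulative: 90
Frame 10: OPEN. Sum of all frame-10 rolls (8+0) = 8. Cumulative: 98

Answer: 8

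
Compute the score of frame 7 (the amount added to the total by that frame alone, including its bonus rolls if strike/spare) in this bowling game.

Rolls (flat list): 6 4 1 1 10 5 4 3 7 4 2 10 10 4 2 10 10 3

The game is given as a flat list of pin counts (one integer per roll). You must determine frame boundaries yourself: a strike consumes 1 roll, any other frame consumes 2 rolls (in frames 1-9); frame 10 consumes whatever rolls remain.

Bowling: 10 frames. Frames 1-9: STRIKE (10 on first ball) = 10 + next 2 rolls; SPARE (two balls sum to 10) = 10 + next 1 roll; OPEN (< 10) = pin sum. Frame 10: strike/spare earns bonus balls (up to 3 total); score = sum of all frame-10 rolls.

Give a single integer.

Answer: 24

Derivation:
Frame 1: SPARE (6+4=10). 10 + next roll (1) = 11. Cumulative: 11
Frame 2: OPEN (1+1=2). Cumulative: 13
Frame 3: STRIKE. 10 + next two rolls (5+4) = 19. Cumulative: 32
Frame 4: OPEN (5+4=9). Cumulative: 41
Frame 5: SPARE (3+7=10). 10 + next roll (4) = 14. Cumulative: 55
Frame 6: OPEN (4+2=6). Cumulative: 61
Frame 7: STRIKE. 10 + next two rolls (10+4) = 24. Cumulative: 85
Frame 8: STRIKE. 10 + next two rolls (4+2) = 16. Cumulative: 101
Frame 9: OPEN (4+2=6). Cumulative: 107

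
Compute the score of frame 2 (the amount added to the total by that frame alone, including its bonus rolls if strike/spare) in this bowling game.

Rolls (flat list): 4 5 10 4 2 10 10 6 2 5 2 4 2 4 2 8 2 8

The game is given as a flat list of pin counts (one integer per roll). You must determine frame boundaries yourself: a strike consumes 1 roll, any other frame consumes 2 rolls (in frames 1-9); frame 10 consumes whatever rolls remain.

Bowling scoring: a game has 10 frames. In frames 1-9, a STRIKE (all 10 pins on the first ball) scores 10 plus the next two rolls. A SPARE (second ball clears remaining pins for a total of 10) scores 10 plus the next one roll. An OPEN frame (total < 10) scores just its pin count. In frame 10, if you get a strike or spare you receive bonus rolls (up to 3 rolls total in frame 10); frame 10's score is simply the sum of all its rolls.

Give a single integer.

Frame 1: OPEN (4+5=9). Cumulative: 9
Frame 2: STRIKE. 10 + next two rolls (4+2) = 16. Cumulative: 25
Frame 3: OPEN (4+2=6). Cumulative: 31
Frame 4: STRIKE. 10 + next two rolls (10+6) = 26. Cumulative: 57

Answer: 16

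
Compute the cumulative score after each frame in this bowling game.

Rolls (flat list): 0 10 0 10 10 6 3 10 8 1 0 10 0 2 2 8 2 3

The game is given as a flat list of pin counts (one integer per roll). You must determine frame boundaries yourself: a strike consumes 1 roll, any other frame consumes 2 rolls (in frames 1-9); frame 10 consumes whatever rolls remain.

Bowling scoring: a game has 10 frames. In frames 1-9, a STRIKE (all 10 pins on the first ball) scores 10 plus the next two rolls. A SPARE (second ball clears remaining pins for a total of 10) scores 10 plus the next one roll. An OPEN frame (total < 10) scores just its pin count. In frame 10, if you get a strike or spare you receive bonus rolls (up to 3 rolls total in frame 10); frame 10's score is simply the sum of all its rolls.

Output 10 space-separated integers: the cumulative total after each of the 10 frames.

Frame 1: SPARE (0+10=10). 10 + next roll (0) = 10. Cumulative: 10
Frame 2: SPARE (0+10=10). 10 + next roll (10) = 20. Cumulative: 30
Frame 3: STRIKE. 10 + next two rolls (6+3) = 19. Cumulative: 49
Frame 4: OPEN (6+3=9). Cumulative: 58
Frame 5: STRIKE. 10 + next two rolls (8+1) = 19. Cumulative: 77
Frame 6: OPEN (8+1=9). Cumulative: 86
Frame 7: SPARE (0+10=10). 10 + next roll (0) = 10. Cumulative: 96
Frame 8: OPEN (0+2=2). Cumulative: 98
Frame 9: SPARE (2+8=10). 10 + next roll (2) = 12. Cumulative: 110
Frame 10: OPEN. Sum of all frame-10 rolls (2+3) = 5. Cumulative: 115

Answer: 10 30 49 58 77 86 96 98 110 115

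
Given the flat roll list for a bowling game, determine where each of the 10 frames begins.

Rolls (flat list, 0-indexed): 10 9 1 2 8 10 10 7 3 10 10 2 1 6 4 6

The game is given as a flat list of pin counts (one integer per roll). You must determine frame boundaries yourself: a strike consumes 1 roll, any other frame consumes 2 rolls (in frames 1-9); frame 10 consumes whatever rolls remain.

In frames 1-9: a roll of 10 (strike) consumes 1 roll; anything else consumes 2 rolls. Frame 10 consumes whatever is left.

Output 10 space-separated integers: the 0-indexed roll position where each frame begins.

Answer: 0 1 3 5 6 7 9 10 11 13

Derivation:
Frame 1 starts at roll index 0: roll=10 (strike), consumes 1 roll
Frame 2 starts at roll index 1: rolls=9,1 (sum=10), consumes 2 rolls
Frame 3 starts at roll index 3: rolls=2,8 (sum=10), consumes 2 rolls
Frame 4 starts at roll index 5: roll=10 (strike), consumes 1 roll
Frame 5 starts at roll index 6: roll=10 (strike), consumes 1 roll
Frame 6 starts at roll index 7: rolls=7,3 (sum=10), consumes 2 rolls
Frame 7 starts at roll index 9: roll=10 (strike), consumes 1 roll
Frame 8 starts at roll index 10: roll=10 (strike), consumes 1 roll
Frame 9 starts at roll index 11: rolls=2,1 (sum=3), consumes 2 rolls
Frame 10 starts at roll index 13: 3 remaining rolls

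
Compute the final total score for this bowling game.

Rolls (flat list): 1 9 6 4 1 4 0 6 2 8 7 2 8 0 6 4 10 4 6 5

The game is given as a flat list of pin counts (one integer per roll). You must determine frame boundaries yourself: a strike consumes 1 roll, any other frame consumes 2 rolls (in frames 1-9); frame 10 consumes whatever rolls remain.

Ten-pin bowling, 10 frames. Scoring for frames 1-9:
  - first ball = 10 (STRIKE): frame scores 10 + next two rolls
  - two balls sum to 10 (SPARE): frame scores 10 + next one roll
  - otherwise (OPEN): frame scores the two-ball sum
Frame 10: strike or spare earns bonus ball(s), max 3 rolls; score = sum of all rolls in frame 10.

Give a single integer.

Frame 1: SPARE (1+9=10). 10 + next roll (6) = 16. Cumulative: 16
Frame 2: SPARE (6+4=10). 10 + next roll (1) = 11. Cumulative: 27
Frame 3: OPEN (1+4=5). Cumulative: 32
Frame 4: OPEN (0+6=6). Cumulative: 38
Frame 5: SPARE (2+8=10). 10 + next roll (7) = 17. Cumulative: 55
Frame 6: OPEN (7+2=9). Cumulative: 64
Frame 7: OPEN (8+0=8). Cumulative: 72
Frame 8: SPARE (6+4=10). 10 + next roll (10) = 20. Cumulative: 92
Frame 9: STRIKE. 10 + next two rolls (4+6) = 20. Cumulative: 112
Frame 10: SPARE. Sum of all frame-10 rolls (4+6+5) = 15. Cumulative: 127

Answer: 127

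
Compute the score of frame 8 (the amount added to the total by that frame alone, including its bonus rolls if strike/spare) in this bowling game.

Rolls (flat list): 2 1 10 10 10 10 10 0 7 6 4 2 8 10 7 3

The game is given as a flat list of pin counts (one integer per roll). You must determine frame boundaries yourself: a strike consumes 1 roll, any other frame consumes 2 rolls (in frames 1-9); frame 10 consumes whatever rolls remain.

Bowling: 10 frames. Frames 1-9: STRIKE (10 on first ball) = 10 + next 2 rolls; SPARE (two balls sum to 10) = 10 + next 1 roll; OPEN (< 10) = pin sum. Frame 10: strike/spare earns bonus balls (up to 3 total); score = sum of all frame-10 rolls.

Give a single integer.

Answer: 12

Derivation:
Frame 1: OPEN (2+1=3). Cumulative: 3
Frame 2: STRIKE. 10 + next two rolls (10+10) = 30. Cumulative: 33
Frame 3: STRIKE. 10 + next two rolls (10+10) = 30. Cumulative: 63
Frame 4: STRIKE. 10 + next two rolls (10+10) = 30. Cumulative: 93
Frame 5: STRIKE. 10 + next two rolls (10+0) = 20. Cumulative: 113
Frame 6: STRIKE. 10 + next two rolls (0+7) = 17. Cumulative: 130
Frame 7: OPEN (0+7=7). Cumulative: 137
Frame 8: SPARE (6+4=10). 10 + next roll (2) = 12. Cumulative: 149
Frame 9: SPARE (2+8=10). 10 + next roll (10) = 20. Cumulative: 169
Frame 10: STRIKE. Sum of all frame-10 rolls (10+7+3) = 20. Cumulative: 189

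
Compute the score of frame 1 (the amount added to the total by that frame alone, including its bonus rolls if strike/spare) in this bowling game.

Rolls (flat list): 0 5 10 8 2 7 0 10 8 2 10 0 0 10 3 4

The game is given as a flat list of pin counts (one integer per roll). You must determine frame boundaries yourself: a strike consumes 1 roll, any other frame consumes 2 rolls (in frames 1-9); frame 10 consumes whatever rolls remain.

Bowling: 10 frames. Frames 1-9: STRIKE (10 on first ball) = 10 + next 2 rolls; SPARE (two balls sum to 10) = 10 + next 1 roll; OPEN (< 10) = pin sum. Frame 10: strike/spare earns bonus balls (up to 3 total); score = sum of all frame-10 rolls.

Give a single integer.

Frame 1: OPEN (0+5=5). Cumulative: 5
Frame 2: STRIKE. 10 + next two rolls (8+2) = 20. Cumulative: 25
Frame 3: SPARE (8+2=10). 10 + next roll (7) = 17. Cumulative: 42

Answer: 5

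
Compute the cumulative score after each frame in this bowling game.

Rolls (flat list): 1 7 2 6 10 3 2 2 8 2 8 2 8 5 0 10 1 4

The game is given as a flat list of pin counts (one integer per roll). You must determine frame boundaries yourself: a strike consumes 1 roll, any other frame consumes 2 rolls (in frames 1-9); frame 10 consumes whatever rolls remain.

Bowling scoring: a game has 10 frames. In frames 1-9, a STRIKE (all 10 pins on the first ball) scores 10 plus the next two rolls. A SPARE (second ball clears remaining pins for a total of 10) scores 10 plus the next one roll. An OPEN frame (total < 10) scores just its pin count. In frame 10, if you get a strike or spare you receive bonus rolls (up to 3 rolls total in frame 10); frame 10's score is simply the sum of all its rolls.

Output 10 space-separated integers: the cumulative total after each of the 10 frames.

Frame 1: OPEN (1+7=8). Cumulative: 8
Frame 2: OPEN (2+6=8). Cumulative: 16
Frame 3: STRIKE. 10 + next two rolls (3+2) = 15. Cumulative: 31
Frame 4: OPEN (3+2=5). Cumulative: 36
Frame 5: SPARE (2+8=10). 10 + next roll (2) = 12. Cumulative: 48
Frame 6: SPARE (2+8=10). 10 + next roll (2) = 12. Cumulative: 60
Frame 7: SPARE (2+8=10). 10 + next roll (5) = 15. Cumulative: 75
Frame 8: OPEN (5+0=5). Cumulative: 80
Frame 9: STRIKE. 10 + next two rolls (1+4) = 15. Cumulative: 95
Frame 10: OPEN. Sum of all frame-10 rolls (1+4) = 5. Cumulative: 100

Answer: 8 16 31 36 48 60 75 80 95 100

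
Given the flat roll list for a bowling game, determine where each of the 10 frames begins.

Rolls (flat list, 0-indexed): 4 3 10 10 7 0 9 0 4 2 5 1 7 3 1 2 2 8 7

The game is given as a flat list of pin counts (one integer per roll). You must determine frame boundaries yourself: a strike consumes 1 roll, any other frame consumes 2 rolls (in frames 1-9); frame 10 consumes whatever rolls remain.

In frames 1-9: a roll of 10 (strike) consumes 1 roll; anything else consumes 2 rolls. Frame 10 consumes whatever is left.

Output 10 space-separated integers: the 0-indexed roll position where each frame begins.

Answer: 0 2 3 4 6 8 10 12 14 16

Derivation:
Frame 1 starts at roll index 0: rolls=4,3 (sum=7), consumes 2 rolls
Frame 2 starts at roll index 2: roll=10 (strike), consumes 1 roll
Frame 3 starts at roll index 3: roll=10 (strike), consumes 1 roll
Frame 4 starts at roll index 4: rolls=7,0 (sum=7), consumes 2 rolls
Frame 5 starts at roll index 6: rolls=9,0 (sum=9), consumes 2 rolls
Frame 6 starts at roll index 8: rolls=4,2 (sum=6), consumes 2 rolls
Frame 7 starts at roll index 10: rolls=5,1 (sum=6), consumes 2 rolls
Frame 8 starts at roll index 12: rolls=7,3 (sum=10), consumes 2 rolls
Frame 9 starts at roll index 14: rolls=1,2 (sum=3), consumes 2 rolls
Frame 10 starts at roll index 16: 3 remaining rolls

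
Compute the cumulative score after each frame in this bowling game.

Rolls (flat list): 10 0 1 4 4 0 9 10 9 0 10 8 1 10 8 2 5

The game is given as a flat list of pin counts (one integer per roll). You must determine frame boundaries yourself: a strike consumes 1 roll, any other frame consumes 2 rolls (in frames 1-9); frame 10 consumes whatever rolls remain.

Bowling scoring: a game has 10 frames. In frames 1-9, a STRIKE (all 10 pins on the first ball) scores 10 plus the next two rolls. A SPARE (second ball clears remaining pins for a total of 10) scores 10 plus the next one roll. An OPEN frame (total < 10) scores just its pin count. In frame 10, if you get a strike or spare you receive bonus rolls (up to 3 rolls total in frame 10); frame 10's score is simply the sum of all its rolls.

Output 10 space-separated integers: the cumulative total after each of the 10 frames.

Answer: 11 12 20 29 48 57 76 85 105 120

Derivation:
Frame 1: STRIKE. 10 + next two rolls (0+1) = 11. Cumulative: 11
Frame 2: OPEN (0+1=1). Cumulative: 12
Frame 3: OPEN (4+4=8). Cumulative: 20
Frame 4: OPEN (0+9=9). Cumulative: 29
Frame 5: STRIKE. 10 + next two rolls (9+0) = 19. Cumulative: 48
Frame 6: OPEN (9+0=9). Cumulative: 57
Frame 7: STRIKE. 10 + next two rolls (8+1) = 19. Cumulative: 76
Frame 8: OPEN (8+1=9). Cumulative: 85
Frame 9: STRIKE. 10 + next two rolls (8+2) = 20. Cumulative: 105
Frame 10: SPARE. Sum of all frame-10 rolls (8+2+5) = 15. Cumulative: 120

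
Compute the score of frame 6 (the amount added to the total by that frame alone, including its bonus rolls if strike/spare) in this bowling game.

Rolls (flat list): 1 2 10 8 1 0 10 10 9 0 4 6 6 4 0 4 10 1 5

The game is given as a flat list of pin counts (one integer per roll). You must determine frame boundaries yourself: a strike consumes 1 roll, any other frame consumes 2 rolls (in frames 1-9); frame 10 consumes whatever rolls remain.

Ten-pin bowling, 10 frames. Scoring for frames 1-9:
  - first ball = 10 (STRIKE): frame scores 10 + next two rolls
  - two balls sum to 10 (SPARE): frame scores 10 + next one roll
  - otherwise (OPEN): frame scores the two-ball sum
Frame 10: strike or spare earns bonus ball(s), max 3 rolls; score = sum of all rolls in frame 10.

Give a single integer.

Answer: 9

Derivation:
Frame 1: OPEN (1+2=3). Cumulative: 3
Frame 2: STRIKE. 10 + next two rolls (8+1) = 19. Cumulative: 22
Frame 3: OPEN (8+1=9). Cumulative: 31
Frame 4: SPARE (0+10=10). 10 + next roll (10) = 20. Cumulative: 51
Frame 5: STRIKE. 10 + next two rolls (9+0) = 19. Cumulative: 70
Frame 6: OPEN (9+0=9). Cumulative: 79
Frame 7: SPARE (4+6=10). 10 + next roll (6) = 16. Cumulative: 95
Frame 8: SPARE (6+4=10). 10 + next roll (0) = 10. Cumulative: 105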